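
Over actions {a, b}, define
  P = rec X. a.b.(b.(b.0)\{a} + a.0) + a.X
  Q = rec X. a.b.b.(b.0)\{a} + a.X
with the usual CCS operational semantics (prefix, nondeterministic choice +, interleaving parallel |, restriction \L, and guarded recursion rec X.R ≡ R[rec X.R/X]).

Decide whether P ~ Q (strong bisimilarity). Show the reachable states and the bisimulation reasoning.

LTS(P): 6 reachable states
  s0 = rec X. a.b.(b.(b.0)\{a} + a.0) + a.X :: =a=> s0, =a=> s1
  s1 = b.(b.(b.0)\{a} + a.0) :: =b=> s2
  s2 = b.(b.0)\{a} + a.0 :: =a=> s3, =b=> s4
  s3 = 0 :: (no moves)
  s4 = (b.0)\{a} :: =b=> s5
  s5 = 0\{a} :: (no moves)
LTS(Q): 5 reachable states
  t0 = rec X. a.b.b.(b.0)\{a} + a.X :: =a=> t0, =a=> t1
  t1 = b.b.(b.0)\{a} :: =b=> t2
  t2 = b.(b.0)\{a} :: =b=> t3
  t3 = (b.0)\{a} :: =b=> t4
  t4 = 0\{a} :: (no moves)
Bisimilarity quotient blocks:
  B0 = {s0}
  B1 = {s1}
  B2 = {s2}
  B3 = {s3, s5, t4}
  B4 = {s4, t3}
  B5 = {t0}
  B6 = {t1}
  B7 = {t2}
s0 ∈ B0, t0 ∈ B5 → different blocks

NO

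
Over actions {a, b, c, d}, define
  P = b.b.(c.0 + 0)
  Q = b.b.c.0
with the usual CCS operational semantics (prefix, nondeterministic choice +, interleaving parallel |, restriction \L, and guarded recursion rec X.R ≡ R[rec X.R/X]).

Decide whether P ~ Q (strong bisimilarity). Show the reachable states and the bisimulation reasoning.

YES

Reachable graph of P (4 states):
  m0 = b.b.(c.0 + 0) :: ··b··> m1
  m1 = b.(c.0 + 0) :: ··b··> m2
  m2 = c.0 + 0 :: ··c··> m3
  m3 = 0 :: stopped
Reachable graph of Q (4 states):
  n0 = b.b.c.0 :: ··b··> n1
  n1 = b.c.0 :: ··b··> n2
  n2 = c.0 :: ··c··> n3
  n3 = 0 :: stopped
Partition-refinement fixed point:
  B0 = {m0, n0}
  B1 = {m1, n1}
  B2 = {m2, n2}
  B3 = {m3, n3}
m0 ∈ B0, n0 ∈ B0 → same block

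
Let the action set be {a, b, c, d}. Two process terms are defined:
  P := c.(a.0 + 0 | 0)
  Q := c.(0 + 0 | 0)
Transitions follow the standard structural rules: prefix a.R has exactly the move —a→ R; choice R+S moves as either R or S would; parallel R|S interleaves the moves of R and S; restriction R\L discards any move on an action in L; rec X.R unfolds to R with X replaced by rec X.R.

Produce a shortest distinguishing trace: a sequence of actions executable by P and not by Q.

Reachable graph of P (3 states):
  u0 = c.(a.0 + 0 | 0) has moves -c-> u1
  u1 = a.0 + 0 | 0 has moves -a-> u2
  u2 = 0 has moves ·
Reachable graph of Q (2 states):
  v0 = c.(0 + 0 | 0) has moves -c-> v1
  v1 = 0 + 0 | 0 has moves ·
Trace ⟨ca⟩ through P, begin at {u0}:
  [1] c ⇒ {u1}
  [2] a ⇒ {u2}
  ✓ P
Trace ⟨ca⟩ through Q, begin at {v0}:
  [1] c ⇒ {v1}
  [2] a ⇒ no successor for Q

ca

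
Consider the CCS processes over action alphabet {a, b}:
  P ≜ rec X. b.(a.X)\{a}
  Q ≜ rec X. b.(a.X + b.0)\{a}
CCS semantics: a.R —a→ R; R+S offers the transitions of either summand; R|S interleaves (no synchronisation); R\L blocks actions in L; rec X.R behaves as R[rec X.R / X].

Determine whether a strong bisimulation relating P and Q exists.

Reachable graph of P (2 states):
  u0 = rec X. b.(a.X)\{a} has moves -b-> u1
  u1 = (a.(rec X. b.(a.X)\{a}))\{a} has moves (no moves)
Reachable graph of Q (3 states):
  v0 = rec X. b.(a.X + b.0)\{a} has moves -b-> v1
  v1 = (a.(rec X. b.(a.X + b.0)\{a}) + b.0)\{a} has moves -b-> v2
  v2 = 0\{a} has moves (no moves)
Partition-refinement fixed point:
  B0 = {u0, v1}
  B1 = {u1, v2}
  B2 = {v0}
u0 ∈ B0, v0 ∈ B2 → different blocks

NO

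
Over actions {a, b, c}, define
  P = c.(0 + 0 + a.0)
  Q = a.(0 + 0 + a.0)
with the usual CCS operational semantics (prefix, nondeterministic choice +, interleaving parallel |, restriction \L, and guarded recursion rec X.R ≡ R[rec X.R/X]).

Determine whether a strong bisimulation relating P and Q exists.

LTS(P): 3 reachable states
  s0 = c.(0 + 0 + a.0) ⊢ =c=> s1
  s1 = 0 + 0 + a.0 ⊢ =a=> s2
  s2 = 0 ⊢ ·
LTS(Q): 3 reachable states
  t0 = a.(0 + 0 + a.0) ⊢ =a=> t1
  t1 = 0 + 0 + a.0 ⊢ =a=> t2
  t2 = 0 ⊢ ·
Bisimilarity quotient blocks:
  B0 = {s0}
  B1 = {s1, t1}
  B2 = {s2, t2}
  B3 = {t0}
s0 ∈ B0, t0 ∈ B3 → different blocks

not bisimilar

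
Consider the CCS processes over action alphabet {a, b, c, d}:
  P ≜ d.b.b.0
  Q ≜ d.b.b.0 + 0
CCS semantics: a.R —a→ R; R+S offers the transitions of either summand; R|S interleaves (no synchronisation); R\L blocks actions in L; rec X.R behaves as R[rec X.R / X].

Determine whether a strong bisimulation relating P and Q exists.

LTS(P): 4 reachable states
  u0 = d.b.b.0 has moves ··d··> u1
  u1 = b.b.0 has moves ··b··> u2
  u2 = b.0 has moves ··b··> u3
  u3 = 0 has moves ·
LTS(Q): 4 reachable states
  v0 = d.b.b.0 + 0 has moves ··d··> v1
  v1 = b.b.0 has moves ··b··> v2
  v2 = b.0 has moves ··b··> v3
  v3 = 0 has moves ·
Partition-refinement fixed point:
  B0 = {u0, v0}
  B1 = {u1, v1}
  B2 = {u2, v2}
  B3 = {u3, v3}
u0 ∈ B0, v0 ∈ B0 → same block

YES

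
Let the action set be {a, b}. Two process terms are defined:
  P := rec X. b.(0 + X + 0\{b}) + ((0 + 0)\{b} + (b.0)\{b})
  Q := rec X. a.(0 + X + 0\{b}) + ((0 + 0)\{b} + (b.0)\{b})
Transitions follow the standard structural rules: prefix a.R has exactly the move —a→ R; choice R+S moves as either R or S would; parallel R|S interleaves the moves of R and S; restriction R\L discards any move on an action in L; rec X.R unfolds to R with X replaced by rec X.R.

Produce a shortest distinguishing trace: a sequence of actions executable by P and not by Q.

Reachable graph of P (2 states):
  m0 = rec X. b.(0 + X + 0\{b}) + ((0 + 0)\{b} + (b.0)\{b}) :: ··b··> m1
  m1 = 0 + (rec X. b.(0 + X + 0\{b}) + ((0 + 0)\{b} + (b.0)\{b})) + 0\{b} :: ··b··> m1
Reachable graph of Q (2 states):
  n0 = rec X. a.(0 + X + 0\{b}) + ((0 + 0)\{b} + (b.0)\{b}) :: ··a··> n1
  n1 = 0 + (rec X. a.(0 + X + 0\{b}) + ((0 + 0)\{b} + (b.0)\{b})) + 0\{b} :: ··a··> n1
Trace ⟨b⟩ through P, begin at {m0}:
  [1] b ⇒ {m1}
  P completes σ.
Trace ⟨b⟩ through Q, begin at {n0}:
  [1] b ⇒ ∅ (Q stuck)

b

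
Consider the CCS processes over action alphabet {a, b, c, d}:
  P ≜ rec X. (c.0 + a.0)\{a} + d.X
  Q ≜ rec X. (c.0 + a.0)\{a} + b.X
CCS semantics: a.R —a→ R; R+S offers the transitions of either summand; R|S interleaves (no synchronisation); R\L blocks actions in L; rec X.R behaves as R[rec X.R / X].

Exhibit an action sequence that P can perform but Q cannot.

P's transition system — 2 states:
  p0 = rec X. (c.0 + a.0)\{a} + d.X :: ··c··> p1, ··d··> p0
  p1 = 0\{a} :: ∅
Q's transition system — 2 states:
  q0 = rec X. (c.0 + a.0)\{a} + b.X :: ··b··> q0, ··c··> q1
  q1 = 0\{a} :: ∅
Trace ⟨d⟩ through P, begin at {p0}:
  after d @ step 1: {p0}
  P completes σ.
Trace ⟨d⟩ through Q, begin at {q0}:
  after d @ step 1: ∅  — Q cannot continue

d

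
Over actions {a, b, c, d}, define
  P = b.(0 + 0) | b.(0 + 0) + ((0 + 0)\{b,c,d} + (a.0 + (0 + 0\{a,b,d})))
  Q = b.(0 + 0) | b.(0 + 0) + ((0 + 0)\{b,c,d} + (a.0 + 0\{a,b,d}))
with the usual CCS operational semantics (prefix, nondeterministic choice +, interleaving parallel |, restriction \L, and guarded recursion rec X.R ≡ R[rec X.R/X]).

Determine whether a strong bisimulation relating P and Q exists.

P's transition system — 5 states:
  m0 = b.(0 + 0) | b.(0 + 0) + ((0 + 0)\{b,c,d} + (a.0 + (0 + 0\{a,b,d}))) ⊢ —a→ m1, —b→ m2, —b→ m3
  m1 = 0 ⊢ (no moves)
  m2 = (0 + 0) | b.(0 + 0) ⊢ —b→ m4
  m3 = b.(0 + 0) | (0 + 0) ⊢ —b→ m4
  m4 = (0 + 0) | (0 + 0) ⊢ (no moves)
Q's transition system — 5 states:
  n0 = b.(0 + 0) | b.(0 + 0) + ((0 + 0)\{b,c,d} + (a.0 + 0\{a,b,d})) ⊢ —a→ n1, —b→ n2, —b→ n3
  n1 = 0 ⊢ (no moves)
  n2 = (0 + 0) | b.(0 + 0) ⊢ —b→ n4
  n3 = b.(0 + 0) | (0 + 0) ⊢ —b→ n4
  n4 = (0 + 0) | (0 + 0) ⊢ (no moves)
Bisimilarity quotient blocks:
  B0 = {m0, n0}
  B1 = {m2, m3, n2, n3}
  B2 = {m1, m4, n1, n4}
m0 ∈ B0, n0 ∈ B0 → same block

P ~ Q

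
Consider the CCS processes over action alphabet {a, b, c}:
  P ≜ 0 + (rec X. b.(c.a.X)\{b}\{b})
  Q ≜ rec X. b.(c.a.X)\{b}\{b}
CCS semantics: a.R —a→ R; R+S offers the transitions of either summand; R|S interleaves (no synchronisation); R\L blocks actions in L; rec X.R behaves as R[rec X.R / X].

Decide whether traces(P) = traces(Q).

traces(P) = traces(Q)

P's transition system — 4 states:
  m0 = 0 + (rec X. b.(c.a.X)\{b}\{b}) :: =b=> m1
  m1 = (c.a.(rec X. b.(c.a.X)\{b}\{b}))\{b}\{b} :: =c=> m2
  m2 = (a.(rec X. b.(c.a.X)\{b}\{b}))\{b}\{b} :: =a=> m3
  m3 = (rec X. b.(c.a.X)\{b}\{b})\{b}\{b} :: stopped
Q's transition system — 4 states:
  n0 = rec X. b.(c.a.X)\{b}\{b} :: =b=> n1
  n1 = (c.a.(rec X. b.(c.a.X)\{b}\{b}))\{b}\{b} :: =c=> n2
  n2 = (a.(rec X. b.(c.a.X)\{b}\{b}))\{b}\{b} :: =a=> n3
  n3 = (rec X. b.(c.a.X)\{b}\{b})\{b}\{b} :: stopped
Coarsest stable partition (strong bisimilarity classes):
  B0 = {m0, n0}
  B1 = {m1, n1}
  B2 = {m2, n2}
  B3 = {m3, n3}
m0 ∈ B0, n0 ∈ B0 → same block
Bisimilar ⇒ trace-equivalent.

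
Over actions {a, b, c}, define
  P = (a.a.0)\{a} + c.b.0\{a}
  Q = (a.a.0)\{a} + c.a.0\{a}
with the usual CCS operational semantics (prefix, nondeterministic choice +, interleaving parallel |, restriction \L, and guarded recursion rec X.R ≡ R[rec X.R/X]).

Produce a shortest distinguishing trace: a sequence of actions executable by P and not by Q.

cb

Reachable graph of P (3 states):
  p0 = (a.a.0)\{a} + c.b.0\{a} has moves ··c··> p1
  p1 = b.0\{a} has moves ··b··> p2
  p2 = 0\{a} has moves deadlocked
Reachable graph of Q (3 states):
  q0 = (a.a.0)\{a} + c.a.0\{a} has moves ··c··> q1
  q1 = a.0\{a} has moves ··a··> q2
  q2 = 0\{a} has moves deadlocked
Executing cb from P (initial set {p0}):
  after c @ step 1: {p1}
  after b @ step 2: {p2}
  P completes σ.
Executing cb from Q (initial set {q0}):
  after c @ step 1: {q1}
  after b @ step 2: ∅  — Q cannot continue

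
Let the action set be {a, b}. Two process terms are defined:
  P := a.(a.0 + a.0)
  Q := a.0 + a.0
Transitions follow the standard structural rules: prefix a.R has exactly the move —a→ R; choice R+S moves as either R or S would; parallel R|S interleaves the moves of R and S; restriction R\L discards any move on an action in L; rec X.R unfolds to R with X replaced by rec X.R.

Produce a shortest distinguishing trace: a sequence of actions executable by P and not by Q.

aa

LTS(P): 3 reachable states
  m0 = a.(a.0 + a.0) → --a--▸ m1
  m1 = a.0 + a.0 → --a--▸ m2
  m2 = 0 → deadlocked
LTS(Q): 2 reachable states
  n0 = a.0 + a.0 → --a--▸ n1
  n1 = 0 → deadlocked
Trace ⟨aa⟩ through P, begin at {m0}:
  after a @ step 1: {m1}
  after a @ step 2: {m2}
  — P admits the full trace.
Trace ⟨aa⟩ through Q, begin at {n0}:
  after a @ step 1: {n1}
  after a @ step 2: no successor for Q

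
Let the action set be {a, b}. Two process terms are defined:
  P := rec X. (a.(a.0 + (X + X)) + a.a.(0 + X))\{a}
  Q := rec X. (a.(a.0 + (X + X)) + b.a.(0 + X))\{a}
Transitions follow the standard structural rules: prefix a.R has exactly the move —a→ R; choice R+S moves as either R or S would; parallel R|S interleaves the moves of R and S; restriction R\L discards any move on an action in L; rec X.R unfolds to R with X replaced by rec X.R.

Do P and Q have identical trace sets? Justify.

Reachable graph of P (1 states):
  u0 = rec X. (a.(a.0 + (X + X)) + a.a.(0 + X))\{a} → stopped
Reachable graph of Q (2 states):
  v0 = rec X. (a.(a.0 + (X + X)) + b.a.(0 + X))\{a} → ··b··> v1
  v1 = (a.(0 + (rec X. (a.(a.0 + (X + X)) + b.a.(0 + X))\{a})))\{a} → stopped
Trace ⟨b⟩ through Q, begin at {v0}:
  after b @ step 1: {v1}
  ✓ Q
Trace ⟨b⟩ through P, begin at {u0}:
  after b @ step 1: ∅  — P cannot continue

NO — witness ⟨b⟩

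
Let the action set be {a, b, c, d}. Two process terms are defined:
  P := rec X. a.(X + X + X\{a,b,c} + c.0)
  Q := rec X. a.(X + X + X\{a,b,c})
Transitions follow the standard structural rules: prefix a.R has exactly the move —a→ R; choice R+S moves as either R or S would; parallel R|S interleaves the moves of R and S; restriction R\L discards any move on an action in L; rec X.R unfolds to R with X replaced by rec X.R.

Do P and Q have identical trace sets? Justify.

traces(P) ≠ traces(Q) — witness ⟨ac⟩

P's transition system — 3 states:
  m0 = rec X. a.(X + X + X\{a,b,c} + c.0) has moves --a--▸ m1
  m1 = (rec X. a.(X + X + X\{a,b,c} + c.0)) + (rec X. a.(X + X + X\{a,b,c} + c.0)) + (rec X. a.(X + X + X\{a,b,c} + c.0))\{a,b,c} + c.0 has moves --a--▸ m1, --c--▸ m2
  m2 = 0 has moves deadlocked
Q's transition system — 2 states:
  n0 = rec X. a.(X + X + X\{a,b,c}) has moves --a--▸ n1
  n1 = (rec X. a.(X + X + X\{a,b,c})) + (rec X. a.(X + X + X\{a,b,c})) + (rec X. a.(X + X + X\{a,b,c}))\{a,b,c} has moves --a--▸ n1
Run σ = ⟨ac⟩ on P: start {m0}
  step 1 (a): {m1}
  step 2 (c): {m2}
  P completes σ.
Run σ = ⟨ac⟩ on Q: start {n0}
  step 1 (a): {n1}
  step 2 (c): no successor for Q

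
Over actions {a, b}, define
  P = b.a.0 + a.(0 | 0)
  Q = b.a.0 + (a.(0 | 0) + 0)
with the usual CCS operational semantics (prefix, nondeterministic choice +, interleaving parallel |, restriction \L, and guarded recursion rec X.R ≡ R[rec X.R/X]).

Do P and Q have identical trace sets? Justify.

trace-equivalent

P's transition system — 4 states:
  u0 = b.a.0 + a.(0 | 0) → —a→ u1, —b→ u2
  u1 = 0 | 0 → ·
  u2 = a.0 → —a→ u3
  u3 = 0 → ·
Q's transition system — 4 states:
  v0 = b.a.0 + (a.(0 | 0) + 0) → —a→ v1, —b→ v2
  v1 = 0 | 0 → ·
  v2 = a.0 → —a→ v3
  v3 = 0 → ·
Partition-refinement fixed point:
  B0 = {u0, v0}
  B1 = {u1, u3, v1, v3}
  B2 = {u2, v2}
u0 ∈ B0, v0 ∈ B0 → same block
Bisimilar ⇒ trace-equivalent.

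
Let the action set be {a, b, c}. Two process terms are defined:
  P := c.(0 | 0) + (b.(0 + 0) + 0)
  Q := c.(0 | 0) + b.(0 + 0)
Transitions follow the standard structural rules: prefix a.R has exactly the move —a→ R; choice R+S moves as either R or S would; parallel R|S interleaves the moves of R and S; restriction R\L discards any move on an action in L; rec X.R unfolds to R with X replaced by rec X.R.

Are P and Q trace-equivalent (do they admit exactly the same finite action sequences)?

Reachable graph of P (3 states):
  u0 = c.(0 | 0) + (b.(0 + 0) + 0) | --b--▸ u1, --c--▸ u2
  u1 = 0 + 0 | ∅
  u2 = 0 | 0 | ∅
Reachable graph of Q (3 states):
  v0 = c.(0 | 0) + b.(0 + 0) | --b--▸ v1, --c--▸ v2
  v1 = 0 + 0 | ∅
  v2 = 0 | 0 | ∅
Bisimilarity quotient blocks:
  B0 = {u0, v0}
  B1 = {u1, u2, v1, v2}
u0 ∈ B0, v0 ∈ B0 → same block
Bisimilar ⇒ trace-equivalent.

trace-equivalent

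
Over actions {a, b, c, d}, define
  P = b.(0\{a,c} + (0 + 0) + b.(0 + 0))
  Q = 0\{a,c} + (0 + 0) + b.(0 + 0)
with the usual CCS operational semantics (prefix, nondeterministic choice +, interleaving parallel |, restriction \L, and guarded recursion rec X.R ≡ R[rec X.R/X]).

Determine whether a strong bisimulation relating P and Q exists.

P ≁ Q

Reachable graph of P (3 states):
  u0 = b.(0\{a,c} + (0 + 0) + b.(0 + 0)) → —b→ u1
  u1 = 0\{a,c} + (0 + 0) + b.(0 + 0) → —b→ u2
  u2 = 0 + 0 → ·
Reachable graph of Q (2 states):
  v0 = 0\{a,c} + (0 + 0) + b.(0 + 0) → —b→ v1
  v1 = 0 + 0 → ·
Bisimilarity quotient blocks:
  B0 = {u0}
  B1 = {u1, v0}
  B2 = {u2, v1}
u0 ∈ B0, v0 ∈ B1 → different blocks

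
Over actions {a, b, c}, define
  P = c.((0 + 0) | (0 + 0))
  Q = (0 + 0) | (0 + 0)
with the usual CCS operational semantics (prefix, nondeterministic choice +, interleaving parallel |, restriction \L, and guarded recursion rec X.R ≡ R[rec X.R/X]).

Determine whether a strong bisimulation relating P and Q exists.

P ≁ Q

Reachable graph of P (2 states):
  p0 = c.((0 + 0) | (0 + 0)) ⊢ ··c··> p1
  p1 = (0 + 0) | (0 + 0) ⊢ ∅
Reachable graph of Q (1 states):
  q0 = (0 + 0) | (0 + 0) ⊢ ∅
Coarsest stable partition (strong bisimilarity classes):
  B0 = {p0}
  B1 = {p1, q0}
p0 ∈ B0, q0 ∈ B1 → different blocks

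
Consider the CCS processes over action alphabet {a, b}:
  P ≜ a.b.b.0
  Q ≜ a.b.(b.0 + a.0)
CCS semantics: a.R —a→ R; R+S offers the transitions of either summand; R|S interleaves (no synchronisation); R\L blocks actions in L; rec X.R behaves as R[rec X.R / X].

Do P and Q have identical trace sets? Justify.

LTS(P): 4 reachable states
  s0 = a.b.b.0 ⊢ --a--▸ s1
  s1 = b.b.0 ⊢ --b--▸ s2
  s2 = b.0 ⊢ --b--▸ s3
  s3 = 0 ⊢ (no moves)
LTS(Q): 4 reachable states
  t0 = a.b.(b.0 + a.0) ⊢ --a--▸ t1
  t1 = b.(b.0 + a.0) ⊢ --b--▸ t2
  t2 = b.0 + a.0 ⊢ --a--▸ t3, --b--▸ t3
  t3 = 0 ⊢ (no moves)
Executing aba from Q (initial set {t0}):
  [1] a ⇒ {t1}
  [2] b ⇒ {t2}
  [3] a ⇒ {t3}
  — Q admits the full trace.
Executing aba from P (initial set {s0}):
  [1] a ⇒ {s1}
  [2] b ⇒ {s2}
  [3] a ⇒ no successor for P

trace-distinct — witness ⟨aba⟩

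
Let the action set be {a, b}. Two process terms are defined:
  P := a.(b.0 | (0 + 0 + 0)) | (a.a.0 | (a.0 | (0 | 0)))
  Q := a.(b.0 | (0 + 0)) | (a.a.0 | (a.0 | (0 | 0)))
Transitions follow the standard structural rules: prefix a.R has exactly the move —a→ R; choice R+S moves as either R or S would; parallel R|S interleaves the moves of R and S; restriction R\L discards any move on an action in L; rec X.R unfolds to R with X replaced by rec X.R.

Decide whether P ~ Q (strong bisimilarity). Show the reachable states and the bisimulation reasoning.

P ~ Q

P's transition system — 18 states:
  p0 = a.(b.0 | (0 + 0 + 0)) | (a.a.0 | (a.0 | (0 | 0))) | =a=> p1, =a=> p2, =a=> p3
  p1 = a.(b.0 | (0 + 0 + 0)) | (a.0 | (a.0 | (0 | 0))) | =a=> p4, =a=> p5, =a=> p6
  p2 = a.(b.0 | (0 + 0 + 0)) | (a.a.0 | (0 | (0 | 0))) | =a=> p5, =a=> p7
  p3 = b.0 | (0 + 0 + 0) | (a.a.0 | (a.0 | (0 | 0))) | =a=> p6, =a=> p7, =b=> p8
  p4 = a.(b.0 | (0 + 0 + 0)) | (0 | (a.0 | (0 | 0))) | =a=> p10, =a=> p9
  p5 = a.(b.0 | (0 + 0 + 0)) | (a.0 | (0 | (0 | 0))) | =a=> p11, =a=> p9
  p6 = b.0 | (0 + 0 + 0) | (a.0 | (a.0 | (0 | 0))) | =a=> p10, =a=> p11, =b=> p12
  p7 = b.0 | (0 + 0 + 0) | (a.a.0 | (0 | (0 | 0))) | =a=> p11, =b=> p13
  p8 = 0 | (0 + 0 + 0) | (a.a.0 | (a.0 | (0 | 0))) | =a=> p12, =a=> p13
  p9 = a.(b.0 | (0 + 0 + 0)) | (0 | (0 | (0 | 0))) | =a=> p14
  p10 = b.0 | (0 + 0 + 0) | (0 | (a.0 | (0 | 0))) | =a=> p14, =b=> p15
  p11 = b.0 | (0 + 0 + 0) | (a.0 | (0 | (0 | 0))) | =a=> p14, =b=> p16
  p12 = 0 | (0 + 0 + 0) | (a.0 | (a.0 | (0 | 0))) | =a=> p15, =a=> p16
  p13 = 0 | (0 + 0 + 0) | (a.a.0 | (0 | (0 | 0))) | =a=> p16
  p14 = b.0 | (0 + 0 + 0) | (0 | (0 | (0 | 0))) | =b=> p17
  p15 = 0 | (0 + 0 + 0) | (0 | (a.0 | (0 | 0))) | =a=> p17
  p16 = 0 | (0 + 0 + 0) | (a.0 | (0 | (0 | 0))) | =a=> p17
  p17 = 0 | (0 + 0 + 0) | (0 | (0 | (0 | 0))) | stopped
Q's transition system — 18 states:
  q0 = a.(b.0 | (0 + 0)) | (a.a.0 | (a.0 | (0 | 0))) | =a=> q1, =a=> q2, =a=> q3
  q1 = a.(b.0 | (0 + 0)) | (a.0 | (a.0 | (0 | 0))) | =a=> q4, =a=> q5, =a=> q6
  q2 = a.(b.0 | (0 + 0)) | (a.a.0 | (0 | (0 | 0))) | =a=> q5, =a=> q7
  q3 = b.0 | (0 + 0) | (a.a.0 | (a.0 | (0 | 0))) | =a=> q6, =a=> q7, =b=> q8
  q4 = a.(b.0 | (0 + 0)) | (0 | (a.0 | (0 | 0))) | =a=> q10, =a=> q9
  q5 = a.(b.0 | (0 + 0)) | (a.0 | (0 | (0 | 0))) | =a=> q11, =a=> q9
  q6 = b.0 | (0 + 0) | (a.0 | (a.0 | (0 | 0))) | =a=> q10, =a=> q11, =b=> q12
  q7 = b.0 | (0 + 0) | (a.a.0 | (0 | (0 | 0))) | =a=> q11, =b=> q13
  q8 = 0 | (0 + 0) | (a.a.0 | (a.0 | (0 | 0))) | =a=> q12, =a=> q13
  q9 = a.(b.0 | (0 + 0)) | (0 | (0 | (0 | 0))) | =a=> q14
  q10 = b.0 | (0 + 0) | (0 | (a.0 | (0 | 0))) | =a=> q14, =b=> q15
  q11 = b.0 | (0 + 0) | (a.0 | (0 | (0 | 0))) | =a=> q14, =b=> q16
  q12 = 0 | (0 + 0) | (a.0 | (a.0 | (0 | 0))) | =a=> q15, =a=> q16
  q13 = 0 | (0 + 0) | (a.a.0 | (0 | (0 | 0))) | =a=> q16
  q14 = b.0 | (0 + 0) | (0 | (0 | (0 | 0))) | =b=> q17
  q15 = 0 | (0 + 0) | (0 | (a.0 | (0 | 0))) | =a=> q17
  q16 = 0 | (0 + 0) | (a.0 | (0 | (0 | 0))) | =a=> q17
  q17 = 0 | (0 + 0) | (0 | (0 | (0 | 0))) | stopped
Bisimilarity quotient blocks:
  B0 = {p0, q0}
  B1 = {p1, p2, q1, q2}
  B2 = {p6, p7, q6, q7}
  B3 = {p10, p11, q10, q11}
  B4 = {p15, p16, q15, q16}
  B5 = {p17, q17}
  B6 = {p14, q14}
  B7 = {p12, p13, q12, q13}
  B8 = {p4, p5, q4, q5}
  B9 = {p9, q9}
  B10 = {p3, q3}
  B11 = {p8, q8}
p0 ∈ B0, q0 ∈ B0 → same block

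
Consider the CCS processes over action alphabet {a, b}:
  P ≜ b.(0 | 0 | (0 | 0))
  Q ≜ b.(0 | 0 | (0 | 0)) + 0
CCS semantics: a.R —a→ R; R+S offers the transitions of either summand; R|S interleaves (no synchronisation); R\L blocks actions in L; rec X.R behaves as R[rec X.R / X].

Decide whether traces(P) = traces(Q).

traces(P) = traces(Q)

LTS(P): 2 reachable states
  u0 = b.(0 | 0 | (0 | 0)) has moves --b--▸ u1
  u1 = 0 | 0 | (0 | 0) has moves deadlocked
LTS(Q): 2 reachable states
  v0 = b.(0 | 0 | (0 | 0)) + 0 has moves --b--▸ v1
  v1 = 0 | 0 | (0 | 0) has moves deadlocked
Bisimilarity quotient blocks:
  B0 = {u0, v0}
  B1 = {u1, v1}
u0 ∈ B0, v0 ∈ B0 → same block
Bisimilar ⇒ trace-equivalent.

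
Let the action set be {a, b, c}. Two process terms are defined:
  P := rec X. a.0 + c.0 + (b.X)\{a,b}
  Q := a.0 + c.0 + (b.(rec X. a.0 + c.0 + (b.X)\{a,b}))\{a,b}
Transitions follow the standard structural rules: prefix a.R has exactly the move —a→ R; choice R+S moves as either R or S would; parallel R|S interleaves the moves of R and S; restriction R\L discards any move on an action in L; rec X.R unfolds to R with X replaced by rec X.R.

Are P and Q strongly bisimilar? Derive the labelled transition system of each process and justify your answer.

P ~ Q

LTS(P): 2 reachable states
  m0 = rec X. a.0 + c.0 + (b.X)\{a,b} → -a-> m1, -c-> m1
  m1 = 0 → ·
LTS(Q): 2 reachable states
  n0 = a.0 + c.0 + (b.(rec X. a.0 + c.0 + (b.X)\{a,b}))\{a,b} → -a-> n1, -c-> n1
  n1 = 0 → ·
Partition-refinement fixed point:
  B0 = {m0, n0}
  B1 = {m1, n1}
m0 ∈ B0, n0 ∈ B0 → same block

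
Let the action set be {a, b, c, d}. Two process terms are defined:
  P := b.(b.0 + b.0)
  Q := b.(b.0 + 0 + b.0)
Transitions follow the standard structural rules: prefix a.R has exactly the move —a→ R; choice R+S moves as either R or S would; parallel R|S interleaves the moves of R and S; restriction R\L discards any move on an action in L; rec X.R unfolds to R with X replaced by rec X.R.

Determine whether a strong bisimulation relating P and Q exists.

Reachable graph of P (3 states):
  u0 = b.(b.0 + b.0) :: ··b··> u1
  u1 = b.0 + b.0 :: ··b··> u2
  u2 = 0 :: stopped
Reachable graph of Q (3 states):
  v0 = b.(b.0 + 0 + b.0) :: ··b··> v1
  v1 = b.0 + 0 + b.0 :: ··b··> v2
  v2 = 0 :: stopped
Coarsest stable partition (strong bisimilarity classes):
  B0 = {u0, v0}
  B1 = {u1, v1}
  B2 = {u2, v2}
u0 ∈ B0, v0 ∈ B0 → same block

bisimilar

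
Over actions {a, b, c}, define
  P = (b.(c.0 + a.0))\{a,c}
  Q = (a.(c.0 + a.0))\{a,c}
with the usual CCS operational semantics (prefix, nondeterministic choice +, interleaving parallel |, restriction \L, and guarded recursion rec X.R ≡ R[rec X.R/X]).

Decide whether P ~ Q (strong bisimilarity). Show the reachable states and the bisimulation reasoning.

Reachable graph of P (2 states):
  m0 = (b.(c.0 + a.0))\{a,c} :: —b→ m1
  m1 = (c.0 + a.0)\{a,c} :: ∅
Reachable graph of Q (1 states):
  n0 = (a.(c.0 + a.0))\{a,c} :: ∅
Coarsest stable partition (strong bisimilarity classes):
  B0 = {m0}
  B1 = {m1, n0}
m0 ∈ B0, n0 ∈ B1 → different blocks

P ≁ Q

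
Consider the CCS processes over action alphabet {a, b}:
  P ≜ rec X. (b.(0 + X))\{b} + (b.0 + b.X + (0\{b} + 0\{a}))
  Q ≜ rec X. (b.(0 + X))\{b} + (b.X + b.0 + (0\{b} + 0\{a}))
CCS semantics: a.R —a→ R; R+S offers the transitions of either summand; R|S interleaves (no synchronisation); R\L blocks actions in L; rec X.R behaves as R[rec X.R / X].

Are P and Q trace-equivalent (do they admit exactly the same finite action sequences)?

traces(P) = traces(Q)

LTS(P): 2 reachable states
  u0 = rec X. (b.(0 + X))\{b} + (b.0 + b.X + (0\{b} + 0\{a})) | ··b··> u0, ··b··> u1
  u1 = 0 | ·
LTS(Q): 2 reachable states
  v0 = rec X. (b.(0 + X))\{b} + (b.X + b.0 + (0\{b} + 0\{a})) | ··b··> v0, ··b··> v1
  v1 = 0 | ·
Bisimilarity quotient blocks:
  B0 = {u0, v0}
  B1 = {u1, v1}
u0 ∈ B0, v0 ∈ B0 → same block
Bisimilar ⇒ trace-equivalent.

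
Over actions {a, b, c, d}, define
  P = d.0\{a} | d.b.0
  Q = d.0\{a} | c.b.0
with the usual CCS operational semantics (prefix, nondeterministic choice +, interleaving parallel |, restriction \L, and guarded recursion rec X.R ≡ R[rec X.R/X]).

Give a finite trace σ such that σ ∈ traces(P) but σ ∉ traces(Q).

dd

LTS(P): 6 reachable states
  m0 = d.0\{a} | d.b.0 :: ··d··> m1, ··d··> m2
  m1 = 0\{a} | d.b.0 :: ··d··> m3
  m2 = d.0\{a} | b.0 :: ··b··> m4, ··d··> m3
  m3 = 0\{a} | b.0 :: ··b··> m5
  m4 = d.0\{a} | 0 :: ··d··> m5
  m5 = 0\{a} | 0 :: deadlocked
LTS(Q): 6 reachable states
  n0 = d.0\{a} | c.b.0 :: ··c··> n1, ··d··> n2
  n1 = d.0\{a} | b.0 :: ··b··> n3, ··d··> n4
  n2 = 0\{a} | c.b.0 :: ··c··> n4
  n3 = d.0\{a} | 0 :: ··d··> n5
  n4 = 0\{a} | b.0 :: ··b··> n5
  n5 = 0\{a} | 0 :: deadlocked
Run σ = ⟨dd⟩ on P: start {m0}
  step 1 (d): {m1, m2}
  step 2 (d): {m3}
  P completes σ.
Run σ = ⟨dd⟩ on Q: start {n0}
  step 1 (d): {n2}
  step 2 (d): ∅  — Q cannot continue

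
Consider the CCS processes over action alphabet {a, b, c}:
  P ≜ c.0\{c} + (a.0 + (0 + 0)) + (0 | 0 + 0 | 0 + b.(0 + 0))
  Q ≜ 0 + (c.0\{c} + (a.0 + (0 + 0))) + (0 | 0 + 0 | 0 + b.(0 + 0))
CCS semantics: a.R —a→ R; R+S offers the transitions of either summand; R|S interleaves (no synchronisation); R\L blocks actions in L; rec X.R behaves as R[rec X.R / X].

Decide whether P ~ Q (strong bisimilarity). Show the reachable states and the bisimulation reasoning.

LTS(P): 4 reachable states
  u0 = c.0\{c} + (a.0 + (0 + 0)) + (0 | 0 + 0 | 0 + b.(0 + 0)) → =a=> u1, =b=> u2, =c=> u3
  u1 = 0 → deadlocked
  u2 = 0 + 0 → deadlocked
  u3 = 0\{c} → deadlocked
LTS(Q): 4 reachable states
  v0 = 0 + (c.0\{c} + (a.0 + (0 + 0))) + (0 | 0 + 0 | 0 + b.(0 + 0)) → =a=> v1, =b=> v2, =c=> v3
  v1 = 0 → deadlocked
  v2 = 0 + 0 → deadlocked
  v3 = 0\{c} → deadlocked
Partition-refinement fixed point:
  B0 = {u0, v0}
  B1 = {u1, u2, u3, v1, v2, v3}
u0 ∈ B0, v0 ∈ B0 → same block

YES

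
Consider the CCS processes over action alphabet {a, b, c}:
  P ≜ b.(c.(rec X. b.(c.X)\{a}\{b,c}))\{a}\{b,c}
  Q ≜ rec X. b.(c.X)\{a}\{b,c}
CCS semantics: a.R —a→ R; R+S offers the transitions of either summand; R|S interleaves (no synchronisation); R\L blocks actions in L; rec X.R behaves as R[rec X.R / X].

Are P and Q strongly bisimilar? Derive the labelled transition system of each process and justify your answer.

LTS(P): 2 reachable states
  u0 = b.(c.(rec X. b.(c.X)\{a}\{b,c}))\{a}\{b,c} | =b=> u1
  u1 = (c.(rec X. b.(c.X)\{a}\{b,c}))\{a}\{b,c} | ·
LTS(Q): 2 reachable states
  v0 = rec X. b.(c.X)\{a}\{b,c} | =b=> v1
  v1 = (c.(rec X. b.(c.X)\{a}\{b,c}))\{a}\{b,c} | ·
Bisimilarity quotient blocks:
  B0 = {u0, v0}
  B1 = {u1, v1}
u0 ∈ B0, v0 ∈ B0 → same block

YES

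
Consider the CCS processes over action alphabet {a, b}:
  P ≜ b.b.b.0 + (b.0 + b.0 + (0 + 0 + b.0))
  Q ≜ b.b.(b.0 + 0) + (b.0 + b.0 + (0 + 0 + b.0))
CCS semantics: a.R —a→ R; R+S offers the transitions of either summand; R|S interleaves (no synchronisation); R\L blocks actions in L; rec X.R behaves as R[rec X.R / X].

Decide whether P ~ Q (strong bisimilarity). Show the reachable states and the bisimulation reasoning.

LTS(P): 4 reachable states
  s0 = b.b.b.0 + (b.0 + b.0 + (0 + 0 + b.0)) has moves -b-> s1, -b-> s2
  s1 = 0 has moves ·
  s2 = b.b.0 has moves -b-> s3
  s3 = b.0 has moves -b-> s1
LTS(Q): 4 reachable states
  t0 = b.b.(b.0 + 0) + (b.0 + b.0 + (0 + 0 + b.0)) has moves -b-> t1, -b-> t2
  t1 = 0 has moves ·
  t2 = b.(b.0 + 0) has moves -b-> t3
  t3 = b.0 + 0 has moves -b-> t1
Partition-refinement fixed point:
  B0 = {s0, t0}
  B1 = {s2, t2}
  B2 = {s3, t3}
  B3 = {s1, t1}
s0 ∈ B0, t0 ∈ B0 → same block

bisimilar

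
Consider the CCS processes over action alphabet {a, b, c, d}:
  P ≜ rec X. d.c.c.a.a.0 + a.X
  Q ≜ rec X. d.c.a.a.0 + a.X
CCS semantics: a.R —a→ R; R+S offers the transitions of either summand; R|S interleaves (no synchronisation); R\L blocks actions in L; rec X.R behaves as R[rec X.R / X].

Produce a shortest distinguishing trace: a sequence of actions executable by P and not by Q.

P's transition system — 6 states:
  u0 = rec X. d.c.c.a.a.0 + a.X :: =a=> u0, =d=> u1
  u1 = c.c.a.a.0 :: =c=> u2
  u2 = c.a.a.0 :: =c=> u3
  u3 = a.a.0 :: =a=> u4
  u4 = a.0 :: =a=> u5
  u5 = 0 :: ∅
Q's transition system — 5 states:
  v0 = rec X. d.c.a.a.0 + a.X :: =a=> v0, =d=> v1
  v1 = c.a.a.0 :: =c=> v2
  v2 = a.a.0 :: =a=> v3
  v3 = a.0 :: =a=> v4
  v4 = 0 :: ∅
Trace ⟨dcc⟩ through P, begin at {u0}:
  step 1 (d): {u1}
  step 2 (c): {u2}
  step 3 (c): {u3}
  ✓ P
Trace ⟨dcc⟩ through Q, begin at {v0}:
  step 1 (d): {v1}
  step 2 (c): {v2}
  step 3 (c): no successor for Q

dcc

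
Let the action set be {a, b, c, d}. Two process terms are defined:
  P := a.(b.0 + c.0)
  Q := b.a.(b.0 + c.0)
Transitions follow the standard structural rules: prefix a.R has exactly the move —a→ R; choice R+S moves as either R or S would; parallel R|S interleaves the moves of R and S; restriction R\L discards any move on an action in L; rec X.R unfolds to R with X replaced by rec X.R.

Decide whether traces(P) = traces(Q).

Reachable graph of P (3 states):
  m0 = a.(b.0 + c.0) :: —a→ m1
  m1 = b.0 + c.0 :: —b→ m2, —c→ m2
  m2 = 0 :: (no moves)
Reachable graph of Q (4 states):
  n0 = b.a.(b.0 + c.0) :: —b→ n1
  n1 = a.(b.0 + c.0) :: —a→ n2
  n2 = b.0 + c.0 :: —b→ n3, —c→ n3
  n3 = 0 :: (no moves)
Executing a from P (initial set {m0}):
  after a @ step 1: {m1}
  ✓ P
Executing a from Q (initial set {n0}):
  after a @ step 1: no successor for Q

NO — witness ⟨a⟩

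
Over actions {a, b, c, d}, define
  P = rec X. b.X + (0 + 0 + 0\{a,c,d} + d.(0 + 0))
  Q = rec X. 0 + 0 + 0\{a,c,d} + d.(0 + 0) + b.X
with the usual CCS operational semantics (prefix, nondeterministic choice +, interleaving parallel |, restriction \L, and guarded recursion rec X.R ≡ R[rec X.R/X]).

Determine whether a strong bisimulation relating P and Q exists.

LTS(P): 2 reachable states
  p0 = rec X. b.X + (0 + 0 + 0\{a,c,d} + d.(0 + 0)) | =b=> p0, =d=> p1
  p1 = 0 + 0 | ∅
LTS(Q): 2 reachable states
  q0 = rec X. 0 + 0 + 0\{a,c,d} + d.(0 + 0) + b.X | =b=> q0, =d=> q1
  q1 = 0 + 0 | ∅
Coarsest stable partition (strong bisimilarity classes):
  B0 = {p0, q0}
  B1 = {p1, q1}
p0 ∈ B0, q0 ∈ B0 → same block

P ~ Q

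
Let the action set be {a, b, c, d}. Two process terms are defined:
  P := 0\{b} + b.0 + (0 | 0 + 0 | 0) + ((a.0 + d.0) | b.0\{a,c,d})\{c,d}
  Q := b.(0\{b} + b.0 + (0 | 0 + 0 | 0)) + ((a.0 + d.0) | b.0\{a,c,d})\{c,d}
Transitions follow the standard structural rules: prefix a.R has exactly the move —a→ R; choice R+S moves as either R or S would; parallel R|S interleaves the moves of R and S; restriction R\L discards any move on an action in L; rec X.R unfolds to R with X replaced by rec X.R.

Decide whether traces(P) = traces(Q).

trace-distinct — witness ⟨bb⟩

Reachable graph of P (5 states):
  m0 = 0\{b} + b.0 + (0 | 0 + 0 | 0) + ((a.0 + d.0) | b.0\{a,c,d})\{c,d} | —a→ m1, —b→ m2, —b→ m3
  m1 = (0 | b.0\{a,c,d})\{c,d} | —b→ m4
  m2 = ((a.0 + d.0) | 0\{a,c,d})\{c,d} | —a→ m4
  m3 = 0 | stopped
  m4 = (0 | 0\{a,c,d})\{c,d} | stopped
Reachable graph of Q (6 states):
  n0 = b.(0\{b} + b.0 + (0 | 0 + 0 | 0)) + ((a.0 + d.0) | b.0\{a,c,d})\{c,d} | —a→ n1, —b→ n2, —b→ n3
  n1 = (0 | b.0\{a,c,d})\{c,d} | —b→ n4
  n2 = ((a.0 + d.0) | 0\{a,c,d})\{c,d} | —a→ n4
  n3 = 0\{b} + b.0 + (0 | 0 + 0 | 0) | —b→ n5
  n4 = (0 | 0\{a,c,d})\{c,d} | stopped
  n5 = 0 | stopped
Executing bb from Q (initial set {n0}):
  [1] b ⇒ {n2, n3}
  [2] b ⇒ {n5}
  Q completes σ.
Executing bb from P (initial set {m0}):
  [1] b ⇒ {m2, m3}
  [2] b ⇒ ∅ (P stuck)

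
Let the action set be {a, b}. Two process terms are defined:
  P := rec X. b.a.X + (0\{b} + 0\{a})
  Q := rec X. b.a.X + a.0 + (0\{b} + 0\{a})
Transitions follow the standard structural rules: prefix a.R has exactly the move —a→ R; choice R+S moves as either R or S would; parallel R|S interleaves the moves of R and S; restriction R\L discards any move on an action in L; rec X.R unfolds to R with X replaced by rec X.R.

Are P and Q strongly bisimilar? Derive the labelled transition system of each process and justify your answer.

P ≁ Q

P's transition system — 2 states:
  u0 = rec X. b.a.X + (0\{b} + 0\{a}) has moves -b-> u1
  u1 = a.(rec X. b.a.X + (0\{b} + 0\{a})) has moves -a-> u0
Q's transition system — 3 states:
  v0 = rec X. b.a.X + a.0 + (0\{b} + 0\{a}) has moves -a-> v1, -b-> v2
  v1 = 0 has moves deadlocked
  v2 = a.(rec X. b.a.X + a.0 + (0\{b} + 0\{a})) has moves -a-> v0
Bisimilarity quotient blocks:
  B0 = {u0}
  B1 = {u1}
  B2 = {v0}
  B3 = {v1}
  B4 = {v2}
u0 ∈ B0, v0 ∈ B2 → different blocks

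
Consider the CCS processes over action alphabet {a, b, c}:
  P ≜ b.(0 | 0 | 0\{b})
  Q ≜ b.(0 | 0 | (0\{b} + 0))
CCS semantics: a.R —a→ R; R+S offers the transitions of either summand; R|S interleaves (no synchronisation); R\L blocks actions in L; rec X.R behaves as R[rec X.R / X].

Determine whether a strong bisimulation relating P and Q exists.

P's transition system — 2 states:
  u0 = b.(0 | 0 | 0\{b}) | =b=> u1
  u1 = 0 | 0 | 0\{b} | ∅
Q's transition system — 2 states:
  v0 = b.(0 | 0 | (0\{b} + 0)) | =b=> v1
  v1 = 0 | 0 | (0\{b} + 0) | ∅
Partition-refinement fixed point:
  B0 = {u0, v0}
  B1 = {u1, v1}
u0 ∈ B0, v0 ∈ B0 → same block

P ~ Q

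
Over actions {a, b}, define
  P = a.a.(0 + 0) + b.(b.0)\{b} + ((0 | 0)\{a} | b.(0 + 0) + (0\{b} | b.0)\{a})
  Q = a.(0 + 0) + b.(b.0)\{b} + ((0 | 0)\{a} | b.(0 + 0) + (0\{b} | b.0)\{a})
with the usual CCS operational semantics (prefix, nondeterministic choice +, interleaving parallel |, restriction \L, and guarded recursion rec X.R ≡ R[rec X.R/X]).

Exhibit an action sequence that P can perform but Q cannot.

P's transition system — 6 states:
  p0 = a.a.(0 + 0) + b.(b.0)\{b} + ((0 | 0)\{a} | b.(0 + 0) + (0\{b} | b.0)\{a}) :: =a=> p1, =b=> p2, =b=> p3, =b=> p4
  p1 = a.(0 + 0) :: =a=> p5
  p2 = (0 | 0)\{a} | (0 + 0) :: deadlocked
  p3 = (0\{b} | 0)\{a} :: deadlocked
  p4 = (b.0)\{b} :: deadlocked
  p5 = 0 + 0 :: deadlocked
Q's transition system — 5 states:
  q0 = a.(0 + 0) + b.(b.0)\{b} + ((0 | 0)\{a} | b.(0 + 0) + (0\{b} | b.0)\{a}) :: =a=> q1, =b=> q2, =b=> q3, =b=> q4
  q1 = 0 + 0 :: deadlocked
  q2 = (0 | 0)\{a} | (0 + 0) :: deadlocked
  q3 = (0\{b} | 0)\{a} :: deadlocked
  q4 = (b.0)\{b} :: deadlocked
Executing aa from P (initial set {p0}):
  after a @ step 1: {p1}
  after a @ step 2: {p5}
  ✓ P
Executing aa from Q (initial set {q0}):
  after a @ step 1: {q1}
  after a @ step 2: ∅  — Q cannot continue

aa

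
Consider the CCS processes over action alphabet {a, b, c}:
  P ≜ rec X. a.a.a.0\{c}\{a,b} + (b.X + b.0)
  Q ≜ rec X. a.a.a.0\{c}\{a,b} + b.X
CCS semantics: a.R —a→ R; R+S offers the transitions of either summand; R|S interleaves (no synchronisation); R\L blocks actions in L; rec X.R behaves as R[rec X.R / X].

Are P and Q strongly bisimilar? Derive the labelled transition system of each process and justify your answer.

LTS(P): 5 reachable states
  m0 = rec X. a.a.a.0\{c}\{a,b} + (b.X + b.0) ⊢ ··a··> m1, ··b··> m0, ··b··> m2
  m1 = a.a.0\{c}\{a,b} ⊢ ··a··> m3
  m2 = 0 ⊢ stopped
  m3 = a.0\{c}\{a,b} ⊢ ··a··> m4
  m4 = 0\{c}\{a,b} ⊢ stopped
LTS(Q): 4 reachable states
  n0 = rec X. a.a.a.0\{c}\{a,b} + b.X ⊢ ··a··> n1, ··b··> n0
  n1 = a.a.0\{c}\{a,b} ⊢ ··a··> n2
  n2 = a.0\{c}\{a,b} ⊢ ··a··> n3
  n3 = 0\{c}\{a,b} ⊢ stopped
Partition-refinement fixed point:
  B0 = {m0}
  B1 = {m1, n1}
  B2 = {m3, n2}
  B3 = {m2, m4, n3}
  B4 = {n0}
m0 ∈ B0, n0 ∈ B4 → different blocks

NO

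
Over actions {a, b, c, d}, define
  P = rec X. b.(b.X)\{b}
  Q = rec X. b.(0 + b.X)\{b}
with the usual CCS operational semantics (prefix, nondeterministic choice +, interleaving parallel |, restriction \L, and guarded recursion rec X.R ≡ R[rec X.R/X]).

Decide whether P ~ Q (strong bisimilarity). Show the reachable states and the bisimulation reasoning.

bisimilar

Reachable graph of P (2 states):
  m0 = rec X. b.(b.X)\{b} :: --b--▸ m1
  m1 = (b.(rec X. b.(b.X)\{b}))\{b} :: (no moves)
Reachable graph of Q (2 states):
  n0 = rec X. b.(0 + b.X)\{b} :: --b--▸ n1
  n1 = (0 + b.(rec X. b.(0 + b.X)\{b}))\{b} :: (no moves)
Coarsest stable partition (strong bisimilarity classes):
  B0 = {m0, n0}
  B1 = {m1, n1}
m0 ∈ B0, n0 ∈ B0 → same block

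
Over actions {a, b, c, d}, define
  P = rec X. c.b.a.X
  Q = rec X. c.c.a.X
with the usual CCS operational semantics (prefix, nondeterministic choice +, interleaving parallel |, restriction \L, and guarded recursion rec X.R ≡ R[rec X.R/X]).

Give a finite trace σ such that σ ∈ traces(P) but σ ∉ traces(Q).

cb

Reachable graph of P (3 states):
  s0 = rec X. c.b.a.X :: =c=> s1
  s1 = b.a.(rec X. c.b.a.X) :: =b=> s2
  s2 = a.(rec X. c.b.a.X) :: =a=> s0
Reachable graph of Q (3 states):
  t0 = rec X. c.c.a.X :: =c=> t1
  t1 = c.a.(rec X. c.c.a.X) :: =c=> t2
  t2 = a.(rec X. c.c.a.X) :: =a=> t0
Trace ⟨cb⟩ through P, begin at {s0}:
  [1] c ⇒ {s1}
  [2] b ⇒ {s2}
  P completes σ.
Trace ⟨cb⟩ through Q, begin at {t0}:
  [1] c ⇒ {t1}
  [2] b ⇒ no successor for Q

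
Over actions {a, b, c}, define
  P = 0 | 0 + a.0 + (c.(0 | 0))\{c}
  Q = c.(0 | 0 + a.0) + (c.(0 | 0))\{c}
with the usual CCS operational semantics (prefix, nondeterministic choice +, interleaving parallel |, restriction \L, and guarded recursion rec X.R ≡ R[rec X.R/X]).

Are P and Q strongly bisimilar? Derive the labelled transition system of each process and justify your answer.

P's transition system — 2 states:
  p0 = 0 | 0 + a.0 + (c.(0 | 0))\{c} :: ··a··> p1
  p1 = 0 :: (no moves)
Q's transition system — 3 states:
  q0 = c.(0 | 0 + a.0) + (c.(0 | 0))\{c} :: ··c··> q1
  q1 = 0 | 0 + a.0 :: ··a··> q2
  q2 = 0 :: (no moves)
Bisimilarity quotient blocks:
  B0 = {p0, q1}
  B1 = {p1, q2}
  B2 = {q0}
p0 ∈ B0, q0 ∈ B2 → different blocks

NO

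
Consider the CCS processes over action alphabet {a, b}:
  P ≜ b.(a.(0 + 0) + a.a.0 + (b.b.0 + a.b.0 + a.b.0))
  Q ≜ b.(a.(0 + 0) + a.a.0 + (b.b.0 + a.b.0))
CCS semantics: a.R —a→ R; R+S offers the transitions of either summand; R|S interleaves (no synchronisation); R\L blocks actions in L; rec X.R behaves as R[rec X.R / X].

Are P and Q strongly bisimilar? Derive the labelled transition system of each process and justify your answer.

bisimilar

Reachable graph of P (6 states):
  s0 = b.(a.(0 + 0) + a.a.0 + (b.b.0 + a.b.0 + a.b.0)) | --b--▸ s1
  s1 = a.(0 + 0) + a.a.0 + (b.b.0 + a.b.0 + a.b.0) | --a--▸ s2, --a--▸ s3, --a--▸ s4, --b--▸ s4
  s2 = 0 + 0 | ·
  s3 = a.0 | --a--▸ s5
  s4 = b.0 | --b--▸ s5
  s5 = 0 | ·
Reachable graph of Q (6 states):
  t0 = b.(a.(0 + 0) + a.a.0 + (b.b.0 + a.b.0)) | --b--▸ t1
  t1 = a.(0 + 0) + a.a.0 + (b.b.0 + a.b.0) | --a--▸ t2, --a--▸ t3, --a--▸ t4, --b--▸ t4
  t2 = 0 + 0 | ·
  t3 = a.0 | --a--▸ t5
  t4 = b.0 | --b--▸ t5
  t5 = 0 | ·
Bisimilarity quotient blocks:
  B0 = {s0, t0}
  B1 = {s1, t1}
  B2 = {s2, s5, t2, t5}
  B3 = {s4, t4}
  B4 = {s3, t3}
s0 ∈ B0, t0 ∈ B0 → same block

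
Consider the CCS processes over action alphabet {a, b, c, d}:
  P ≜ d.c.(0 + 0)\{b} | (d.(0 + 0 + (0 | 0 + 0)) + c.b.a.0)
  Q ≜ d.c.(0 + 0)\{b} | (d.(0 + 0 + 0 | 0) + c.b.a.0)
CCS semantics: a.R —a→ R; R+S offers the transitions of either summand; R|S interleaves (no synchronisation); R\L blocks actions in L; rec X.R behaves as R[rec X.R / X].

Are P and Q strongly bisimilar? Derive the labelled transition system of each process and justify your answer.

P's transition system — 15 states:
  u0 = d.c.(0 + 0)\{b} | (d.(0 + 0 + (0 | 0 + 0)) + c.b.a.0) :: ··c··> u1, ··d··> u2, ··d··> u3
  u1 = d.c.(0 + 0)\{b} | b.a.0 :: ··b··> u4, ··d··> u5
  u2 = c.(0 + 0)\{b} | (d.(0 + 0 + (0 | 0 + 0)) + c.b.a.0) :: ··c··> u5, ··c··> u6, ··d··> u7
  u3 = d.c.(0 + 0)\{b} | (0 + 0 + (0 | 0 + 0)) :: ··d··> u7
  u4 = d.c.(0 + 0)\{b} | a.0 :: ··a··> u8, ··d··> u9
  u5 = c.(0 + 0)\{b} | b.a.0 :: ··b··> u9, ··c··> u10
  u6 = (0 + 0)\{b} | (d.(0 + 0 + (0 | 0 + 0)) + c.b.a.0) :: ··c··> u10, ··d··> u11
  u7 = c.(0 + 0)\{b} | (0 + 0 + (0 | 0 + 0)) :: ··c··> u11
  u8 = d.c.(0 + 0)\{b} | 0 :: ··d··> u12
  u9 = c.(0 + 0)\{b} | a.0 :: ··a··> u12, ··c··> u13
  u10 = (0 + 0)\{b} | b.a.0 :: ··b··> u13
  u11 = (0 + 0)\{b} | (0 + 0 + (0 | 0 + 0)) :: ∅
  u12 = c.(0 + 0)\{b} | 0 :: ··c··> u14
  u13 = (0 + 0)\{b} | a.0 :: ··a··> u14
  u14 = (0 + 0)\{b} | 0 :: ∅
Q's transition system — 15 states:
  v0 = d.c.(0 + 0)\{b} | (d.(0 + 0 + 0 | 0) + c.b.a.0) :: ··c··> v1, ··d··> v2, ··d··> v3
  v1 = d.c.(0 + 0)\{b} | b.a.0 :: ··b··> v4, ··d··> v5
  v2 = c.(0 + 0)\{b} | (d.(0 + 0 + 0 | 0) + c.b.a.0) :: ··c··> v5, ··c··> v6, ··d··> v7
  v3 = d.c.(0 + 0)\{b} | (0 + 0 + 0 | 0) :: ··d··> v7
  v4 = d.c.(0 + 0)\{b} | a.0 :: ··a··> v8, ··d··> v9
  v5 = c.(0 + 0)\{b} | b.a.0 :: ··b··> v9, ··c··> v10
  v6 = (0 + 0)\{b} | (d.(0 + 0 + 0 | 0) + c.b.a.0) :: ··c··> v10, ··d··> v11
  v7 = c.(0 + 0)\{b} | (0 + 0 + 0 | 0) :: ··c··> v11
  v8 = d.c.(0 + 0)\{b} | 0 :: ··d··> v12
  v9 = c.(0 + 0)\{b} | a.0 :: ··a··> v12, ··c··> v13
  v10 = (0 + 0)\{b} | b.a.0 :: ··b··> v13
  v11 = (0 + 0)\{b} | (0 + 0 + 0 | 0) :: ∅
  v12 = c.(0 + 0)\{b} | 0 :: ··c··> v14
  v13 = (0 + 0)\{b} | a.0 :: ··a··> v14
  v14 = (0 + 0)\{b} | 0 :: ∅
Coarsest stable partition (strong bisimilarity classes):
  B0 = {u0, v0}
  B1 = {u3, u8, v3, v8}
  B2 = {u12, u7, v12, v7}
  B3 = {u11, u14, v11, v14}
  B4 = {u2, v2}
  B5 = {u6, v6}
  B6 = {u10, v10}
  B7 = {u13, v13}
  B8 = {u5, v5}
  B9 = {u9, v9}
  B10 = {u1, v1}
  B11 = {u4, v4}
u0 ∈ B0, v0 ∈ B0 → same block

YES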